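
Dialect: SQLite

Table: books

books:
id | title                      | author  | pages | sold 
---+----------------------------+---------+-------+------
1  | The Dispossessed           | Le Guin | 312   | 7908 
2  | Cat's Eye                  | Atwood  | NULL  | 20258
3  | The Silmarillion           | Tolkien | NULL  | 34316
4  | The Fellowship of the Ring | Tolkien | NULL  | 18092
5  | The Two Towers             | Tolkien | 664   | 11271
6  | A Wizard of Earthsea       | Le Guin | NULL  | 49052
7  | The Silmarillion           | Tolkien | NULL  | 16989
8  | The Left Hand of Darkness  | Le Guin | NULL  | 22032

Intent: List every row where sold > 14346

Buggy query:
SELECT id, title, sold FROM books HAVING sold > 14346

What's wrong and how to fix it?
Bug: HAVING filters the output of aggregation, but this query has no GROUP BY and no aggregate functions, so SQLite rejects it (HAVING clause on a non-aggregate query); the condition here is per row

Fix: Use WHERE for row-level filtering

Corrected query:
SELECT id, title, sold FROM books WHERE sold > 14346

Result:
id | title                      | sold 
---+----------------------------+------
2  | Cat's Eye                  | 20258
3  | The Silmarillion           | 34316
4  | The Fellowship of the Ring | 18092
6  | A Wizard of Earthsea       | 49052
7  | The Silmarillion           | 16989
8  | The Left Hand of Darkness  | 22032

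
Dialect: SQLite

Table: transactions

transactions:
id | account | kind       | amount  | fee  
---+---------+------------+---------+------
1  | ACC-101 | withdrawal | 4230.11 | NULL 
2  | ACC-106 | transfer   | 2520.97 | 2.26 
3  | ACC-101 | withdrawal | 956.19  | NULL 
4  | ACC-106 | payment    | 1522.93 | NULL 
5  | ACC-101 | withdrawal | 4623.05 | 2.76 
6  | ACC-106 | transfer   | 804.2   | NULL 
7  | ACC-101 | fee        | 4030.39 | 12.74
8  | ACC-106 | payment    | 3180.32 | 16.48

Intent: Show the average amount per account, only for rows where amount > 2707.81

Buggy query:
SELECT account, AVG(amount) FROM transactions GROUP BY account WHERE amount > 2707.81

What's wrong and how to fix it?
Bug: WHERE cannot follow GROUP BY

Fix: Place WHERE between FROM and GROUP BY

Corrected query:
SELECT account, AVG(amount) FROM transactions WHERE amount > 2707.81 GROUP BY account

Result:
account | AVG(amount)
--------+------------
ACC-101 | 4294.516667
ACC-106 | 3180.32    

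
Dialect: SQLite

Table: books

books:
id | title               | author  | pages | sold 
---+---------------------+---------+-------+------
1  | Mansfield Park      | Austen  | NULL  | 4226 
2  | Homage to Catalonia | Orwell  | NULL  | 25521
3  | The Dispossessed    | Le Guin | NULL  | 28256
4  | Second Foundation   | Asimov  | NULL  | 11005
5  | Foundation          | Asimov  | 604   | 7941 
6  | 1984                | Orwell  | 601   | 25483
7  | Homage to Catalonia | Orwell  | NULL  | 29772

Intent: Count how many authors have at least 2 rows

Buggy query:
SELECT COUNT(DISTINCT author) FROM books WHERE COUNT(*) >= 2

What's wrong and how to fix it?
Bug: WHERE filters individual rows, not groups, so a group-level COUNT is invalid there

Fix: Group first with HAVING COUNT(*) >= 2, then COUNT the resulting groups

Corrected query:
SELECT COUNT(*) FROM (SELECT author FROM books GROUP BY author HAVING COUNT(*) >= 2)

Result:
COUNT(*)
--------
2       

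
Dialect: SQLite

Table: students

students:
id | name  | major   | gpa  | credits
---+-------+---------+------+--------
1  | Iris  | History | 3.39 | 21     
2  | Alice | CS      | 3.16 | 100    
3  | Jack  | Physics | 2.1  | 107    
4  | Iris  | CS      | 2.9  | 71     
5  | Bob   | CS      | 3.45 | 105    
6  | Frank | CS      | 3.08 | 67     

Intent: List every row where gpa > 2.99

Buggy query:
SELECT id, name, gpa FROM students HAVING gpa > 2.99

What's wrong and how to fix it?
Bug: This is a non-aggregate query (no GROUP BY, no aggregates), so in SQLite the HAVING clause is invalid here; a row-level condition belongs in WHERE

Fix: Replace HAVING with WHERE since the condition applies to individual rows

Corrected query:
SELECT id, name, gpa FROM students WHERE gpa > 2.99

Result:
id | name  | gpa 
---+-------+-----
1  | Iris  | 3.39
2  | Alice | 3.16
5  | Bob   | 3.45
6  | Frank | 3.08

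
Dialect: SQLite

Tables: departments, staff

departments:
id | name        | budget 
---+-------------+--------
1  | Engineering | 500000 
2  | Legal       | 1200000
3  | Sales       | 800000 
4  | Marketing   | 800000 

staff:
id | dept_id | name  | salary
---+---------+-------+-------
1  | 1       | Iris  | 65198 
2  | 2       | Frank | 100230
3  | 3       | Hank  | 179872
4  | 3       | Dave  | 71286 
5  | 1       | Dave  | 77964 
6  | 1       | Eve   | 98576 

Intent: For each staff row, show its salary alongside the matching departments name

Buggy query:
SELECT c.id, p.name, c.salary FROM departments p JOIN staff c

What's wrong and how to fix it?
Bug: JOIN with no ON clause produces a cartesian product; every staff row pairs with every departments row

Fix: Specify the join condition linking the foreign key to the parent id

Corrected query:
SELECT c.id, p.name, c.salary FROM departments p JOIN staff c ON c.dept_id = p.id

Result:
id | name        | salary
---+-------------+-------
1  | Engineering | 65198 
2  | Legal       | 100230
3  | Sales       | 179872
4  | Sales       | 71286 
5  | Engineering | 77964 
6  | Engineering | 98576 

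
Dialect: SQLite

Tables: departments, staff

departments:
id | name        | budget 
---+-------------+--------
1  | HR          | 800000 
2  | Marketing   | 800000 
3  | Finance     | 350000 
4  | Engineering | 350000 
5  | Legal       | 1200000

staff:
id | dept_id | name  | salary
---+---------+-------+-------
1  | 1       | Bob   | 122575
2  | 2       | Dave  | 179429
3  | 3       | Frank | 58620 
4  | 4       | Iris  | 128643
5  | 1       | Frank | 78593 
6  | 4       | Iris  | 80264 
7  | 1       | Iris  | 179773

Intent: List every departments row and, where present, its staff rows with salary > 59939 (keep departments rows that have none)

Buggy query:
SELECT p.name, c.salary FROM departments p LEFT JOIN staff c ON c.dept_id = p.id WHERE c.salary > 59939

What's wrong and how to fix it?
Bug: A WHERE condition on the right-hand table after LEFT JOIN drops unmatched parents

Fix: Put 'c.salary > 59939' in the JOIN's ON clause instead of WHERE

Corrected query:
SELECT p.name, c.salary FROM departments p LEFT JOIN staff c ON c.dept_id = p.id AND c.salary > 59939

Result:
name        | salary
------------+-------
HR          | 78593 
HR          | 122575
HR          | 179773
Marketing   | 179429
Finance     | NULL  
Engineering | 80264 
Engineering | 128643
Legal       | NULL  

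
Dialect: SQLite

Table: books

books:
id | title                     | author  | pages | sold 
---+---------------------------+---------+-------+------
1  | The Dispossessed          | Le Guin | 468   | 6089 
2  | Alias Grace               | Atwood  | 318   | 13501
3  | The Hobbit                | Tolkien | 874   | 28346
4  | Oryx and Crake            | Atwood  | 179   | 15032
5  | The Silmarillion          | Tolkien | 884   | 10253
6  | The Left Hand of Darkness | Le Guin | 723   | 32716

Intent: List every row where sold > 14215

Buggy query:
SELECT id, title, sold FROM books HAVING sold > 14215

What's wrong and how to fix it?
Bug: HAVING filters the output of aggregation, but this query has no GROUP BY and no aggregate functions, so SQLite rejects it (HAVING clause on a non-aggregate query); the condition here is per row

Fix: Replace HAVING with WHERE since the condition applies to individual rows

Corrected query:
SELECT id, title, sold FROM books WHERE sold > 14215

Result:
id | title                     | sold 
---+---------------------------+------
3  | The Hobbit                | 28346
4  | Oryx and Crake            | 15032
6  | The Left Hand of Darkness | 32716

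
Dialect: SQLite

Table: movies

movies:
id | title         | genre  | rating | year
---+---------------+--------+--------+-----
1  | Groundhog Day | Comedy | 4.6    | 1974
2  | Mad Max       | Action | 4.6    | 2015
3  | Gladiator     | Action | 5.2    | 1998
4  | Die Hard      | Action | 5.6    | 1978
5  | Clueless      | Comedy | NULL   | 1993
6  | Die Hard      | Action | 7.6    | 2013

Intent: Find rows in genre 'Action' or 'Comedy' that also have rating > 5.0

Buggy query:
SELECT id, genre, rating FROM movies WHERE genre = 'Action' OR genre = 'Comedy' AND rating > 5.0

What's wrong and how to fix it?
Bug: AND binds tighter than OR, so this parses as genre = 'Action' OR (genre = 'Comedy' AND rating > 5.0)

Fix: Group the OR with parentheses (or use IN), then AND the threshold

Corrected query:
SELECT id, genre, rating FROM movies WHERE (genre = 'Action' OR genre = 'Comedy') AND rating > 5.0

Result:
id | genre  | rating
---+--------+-------
3  | Action | 5.2   
4  | Action | 5.6   
6  | Action | 7.6   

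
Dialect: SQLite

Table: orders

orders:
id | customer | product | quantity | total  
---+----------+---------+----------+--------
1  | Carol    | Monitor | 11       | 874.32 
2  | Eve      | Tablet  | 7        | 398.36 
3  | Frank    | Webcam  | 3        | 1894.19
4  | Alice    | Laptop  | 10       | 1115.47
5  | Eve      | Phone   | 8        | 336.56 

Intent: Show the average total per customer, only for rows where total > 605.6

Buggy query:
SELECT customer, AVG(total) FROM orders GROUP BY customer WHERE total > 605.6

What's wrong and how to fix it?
Bug: Row-level WHERE must come before GROUP BY in the clause order

Fix: Place WHERE between FROM and GROUP BY

Corrected query:
SELECT customer, AVG(total) FROM orders WHERE total > 605.6 GROUP BY customer

Result:
customer | AVG(total)
---------+-----------
Alice    | 1115.47   
Carol    | 874.32    
Frank    | 1894.19   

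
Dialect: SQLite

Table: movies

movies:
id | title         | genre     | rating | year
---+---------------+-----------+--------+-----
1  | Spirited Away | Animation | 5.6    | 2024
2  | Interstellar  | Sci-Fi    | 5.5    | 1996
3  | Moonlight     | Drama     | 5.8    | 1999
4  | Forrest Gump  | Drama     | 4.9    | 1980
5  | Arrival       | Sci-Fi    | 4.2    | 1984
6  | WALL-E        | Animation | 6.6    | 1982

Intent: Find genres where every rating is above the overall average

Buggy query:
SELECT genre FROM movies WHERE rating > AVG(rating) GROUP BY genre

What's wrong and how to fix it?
Bug: AVG() is an aggregate; it can't sit directly in WHERE

Fix: Compute the overall average in a scalar subquery and compare each group's MIN against it in HAVING

Corrected query:
SELECT genre FROM movies GROUP BY genre HAVING MIN(rating) > (SELECT AVG(rating) FROM movies)

Result:
genre    
---------
Animation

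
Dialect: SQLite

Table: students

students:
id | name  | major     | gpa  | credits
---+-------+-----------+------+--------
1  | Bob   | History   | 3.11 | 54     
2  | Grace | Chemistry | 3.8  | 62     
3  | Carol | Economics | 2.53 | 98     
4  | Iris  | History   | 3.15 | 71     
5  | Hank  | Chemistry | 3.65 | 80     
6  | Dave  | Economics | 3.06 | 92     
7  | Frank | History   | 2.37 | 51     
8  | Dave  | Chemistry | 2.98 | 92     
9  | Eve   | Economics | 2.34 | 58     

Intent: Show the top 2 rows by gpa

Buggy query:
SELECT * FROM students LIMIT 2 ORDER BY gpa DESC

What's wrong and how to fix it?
Bug: LIMIT must come after ORDER BY

Fix: Swap the clauses: ORDER BY first, then LIMIT

Corrected query:
SELECT * FROM students ORDER BY gpa DESC LIMIT 2

Result:
id | name  | major     | gpa  | credits
---+-------+-----------+------+--------
2  | Grace | Chemistry | 3.8  | 62     
5  | Hank  | Chemistry | 3.65 | 80     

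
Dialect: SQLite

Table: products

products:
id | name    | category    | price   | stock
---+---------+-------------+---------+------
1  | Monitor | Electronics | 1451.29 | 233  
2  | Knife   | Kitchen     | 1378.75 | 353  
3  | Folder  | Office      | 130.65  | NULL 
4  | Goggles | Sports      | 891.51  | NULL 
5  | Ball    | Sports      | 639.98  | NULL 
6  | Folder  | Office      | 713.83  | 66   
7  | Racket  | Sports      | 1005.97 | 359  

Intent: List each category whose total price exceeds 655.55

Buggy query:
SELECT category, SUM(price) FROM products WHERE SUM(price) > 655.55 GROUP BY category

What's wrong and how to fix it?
Bug: WHERE runs before GROUP BY, so aggregates aren't available there

Fix: Move the aggregate condition to a HAVING clause

Corrected query:
SELECT category, SUM(price) FROM products GROUP BY category HAVING SUM(price) > 655.55

Result:
category    | SUM(price)
------------+-----------
Electronics | 1451.29   
Kitchen     | 1378.75   
Office      | 844.48    
Sports      | 2537.46   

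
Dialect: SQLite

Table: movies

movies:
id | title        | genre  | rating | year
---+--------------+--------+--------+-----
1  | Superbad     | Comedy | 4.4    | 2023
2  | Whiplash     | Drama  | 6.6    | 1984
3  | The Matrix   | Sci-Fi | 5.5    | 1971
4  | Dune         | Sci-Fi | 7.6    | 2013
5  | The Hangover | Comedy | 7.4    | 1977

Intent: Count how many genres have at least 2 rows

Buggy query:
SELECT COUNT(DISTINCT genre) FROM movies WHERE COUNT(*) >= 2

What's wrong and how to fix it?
Bug: WHERE filters individual rows, not groups, so a group-level COUNT is invalid there

Fix: Group first with HAVING COUNT(*) >= 2, then COUNT the resulting groups

Corrected query:
SELECT COUNT(*) FROM (SELECT genre FROM movies GROUP BY genre HAVING COUNT(*) >= 2)

Result:
COUNT(*)
--------
2       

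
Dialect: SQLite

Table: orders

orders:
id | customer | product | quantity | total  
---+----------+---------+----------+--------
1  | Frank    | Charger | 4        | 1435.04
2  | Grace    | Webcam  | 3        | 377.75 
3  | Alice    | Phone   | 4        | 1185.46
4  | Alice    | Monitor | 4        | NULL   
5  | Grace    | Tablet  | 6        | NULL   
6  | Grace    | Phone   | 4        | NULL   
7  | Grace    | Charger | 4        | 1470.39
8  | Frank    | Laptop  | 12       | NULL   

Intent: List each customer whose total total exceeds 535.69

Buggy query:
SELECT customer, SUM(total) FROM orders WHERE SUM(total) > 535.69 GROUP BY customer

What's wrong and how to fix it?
Bug: Aggregate functions cannot appear in a WHERE clause

Fix: Use HAVING (which filters groups after aggregation) instead of WHERE

Corrected query:
SELECT customer, SUM(total) FROM orders GROUP BY customer HAVING SUM(total) > 535.69

Result:
customer | SUM(total)
---------+-----------
Alice    | 1185.46   
Frank    | 1435.04   
Grace    | 1848.14   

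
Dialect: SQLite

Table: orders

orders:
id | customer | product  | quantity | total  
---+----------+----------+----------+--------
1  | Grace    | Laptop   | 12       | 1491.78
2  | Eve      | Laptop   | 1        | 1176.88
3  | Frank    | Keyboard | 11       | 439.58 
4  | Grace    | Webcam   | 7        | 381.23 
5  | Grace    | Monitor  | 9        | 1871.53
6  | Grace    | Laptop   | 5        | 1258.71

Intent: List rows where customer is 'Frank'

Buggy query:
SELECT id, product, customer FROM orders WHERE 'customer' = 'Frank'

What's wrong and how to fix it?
Bug: 'customer' in single quotes is a string literal, not the column; the comparison is literal-vs-literal and never true

Fix: Reference the column as customer without single quotes

Corrected query:
SELECT id, product, customer FROM orders WHERE customer = 'Frank'

Result:
id | product  | customer
---+----------+---------
3  | Keyboard | Frank   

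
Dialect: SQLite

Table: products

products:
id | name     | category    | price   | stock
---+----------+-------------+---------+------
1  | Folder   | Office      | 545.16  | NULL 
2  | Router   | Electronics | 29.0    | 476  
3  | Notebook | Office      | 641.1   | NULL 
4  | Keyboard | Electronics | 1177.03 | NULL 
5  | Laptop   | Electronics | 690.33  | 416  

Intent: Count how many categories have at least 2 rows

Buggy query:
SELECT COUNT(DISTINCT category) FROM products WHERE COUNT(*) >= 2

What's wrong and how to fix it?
Bug: WHERE filters individual rows, not groups, so a group-level COUNT is invalid there

Fix: Group first with HAVING COUNT(*) >= 2, then COUNT the resulting groups

Corrected query:
SELECT COUNT(*) FROM (SELECT category FROM products GROUP BY category HAVING COUNT(*) >= 2)

Result:
COUNT(*)
--------
2       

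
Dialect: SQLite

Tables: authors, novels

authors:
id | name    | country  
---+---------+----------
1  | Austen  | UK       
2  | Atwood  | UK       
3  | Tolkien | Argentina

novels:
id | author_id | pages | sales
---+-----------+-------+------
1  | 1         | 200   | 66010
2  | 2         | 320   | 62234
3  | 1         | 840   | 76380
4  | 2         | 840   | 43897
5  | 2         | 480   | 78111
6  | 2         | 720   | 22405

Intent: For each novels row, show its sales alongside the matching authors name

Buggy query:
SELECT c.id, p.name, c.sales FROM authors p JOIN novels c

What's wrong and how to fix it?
Bug: JOIN with no ON clause produces a cartesian product; every novels row pairs with every authors row

Fix: Add ON c.author_id = p.id to the JOIN

Corrected query:
SELECT c.id, p.name, c.sales FROM authors p JOIN novels c ON c.author_id = p.id

Result:
id | name   | sales
---+--------+------
1  | Austen | 66010
2  | Atwood | 62234
3  | Austen | 76380
4  | Atwood | 43897
5  | Atwood | 78111
6  | Atwood | 22405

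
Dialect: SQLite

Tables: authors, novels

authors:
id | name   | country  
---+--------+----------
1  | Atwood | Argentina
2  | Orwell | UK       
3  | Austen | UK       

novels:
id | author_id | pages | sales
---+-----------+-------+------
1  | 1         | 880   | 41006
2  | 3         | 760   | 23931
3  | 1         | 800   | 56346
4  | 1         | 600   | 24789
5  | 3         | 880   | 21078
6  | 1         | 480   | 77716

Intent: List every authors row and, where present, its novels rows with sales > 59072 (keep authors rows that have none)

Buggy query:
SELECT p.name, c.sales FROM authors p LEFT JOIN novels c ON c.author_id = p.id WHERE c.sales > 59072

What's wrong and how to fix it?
Bug: Filtering c.sales in WHERE discards the NULL rows produced by LEFT JOIN, turning it into an inner join

Fix: Move the right-table condition into the ON clause so unmatched parents are kept

Corrected query:
SELECT p.name, c.sales FROM authors p LEFT JOIN novels c ON c.author_id = p.id AND c.sales > 59072

Result:
name   | sales
-------+------
Atwood | 77716
Orwell | NULL 
Austen | NULL 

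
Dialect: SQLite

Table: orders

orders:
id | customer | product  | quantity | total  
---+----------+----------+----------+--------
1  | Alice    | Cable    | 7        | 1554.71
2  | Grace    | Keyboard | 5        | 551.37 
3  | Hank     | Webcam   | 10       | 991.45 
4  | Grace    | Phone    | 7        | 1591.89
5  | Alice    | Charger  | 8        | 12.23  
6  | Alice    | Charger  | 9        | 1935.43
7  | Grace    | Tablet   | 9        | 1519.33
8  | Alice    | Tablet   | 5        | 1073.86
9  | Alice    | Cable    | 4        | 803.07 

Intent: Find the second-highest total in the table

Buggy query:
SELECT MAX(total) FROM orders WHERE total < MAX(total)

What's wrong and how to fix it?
Bug: The inner MAX is an aggregate inside WHERE, which is not allowed

Fix: Compute the overall MAX in a subquery, then take MAX of rows below it

Corrected query:
SELECT MAX(total) FROM orders WHERE total < (SELECT MAX(total) FROM orders)

Result:
MAX(total)
----------
1591.89   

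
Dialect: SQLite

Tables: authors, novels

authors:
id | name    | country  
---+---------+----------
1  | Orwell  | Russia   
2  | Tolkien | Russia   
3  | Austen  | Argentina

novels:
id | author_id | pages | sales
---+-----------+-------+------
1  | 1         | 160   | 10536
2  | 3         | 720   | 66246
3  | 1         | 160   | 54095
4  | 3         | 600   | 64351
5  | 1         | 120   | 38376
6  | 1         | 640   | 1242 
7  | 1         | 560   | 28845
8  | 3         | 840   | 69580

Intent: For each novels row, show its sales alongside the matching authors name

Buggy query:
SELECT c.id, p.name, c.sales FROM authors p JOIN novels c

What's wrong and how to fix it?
Bug: JOIN with no ON clause produces a cartesian product; every novels row pairs with every authors row

Fix: Add ON c.author_id = p.id to the JOIN

Corrected query:
SELECT c.id, p.name, c.sales FROM authors p JOIN novels c ON c.author_id = p.id

Result:
id | name   | sales
---+--------+------
1  | Orwell | 10536
2  | Austen | 66246
3  | Orwell | 54095
4  | Austen | 64351
5  | Orwell | 38376
6  | Orwell | 1242 
7  | Orwell | 28845
8  | Austen | 69580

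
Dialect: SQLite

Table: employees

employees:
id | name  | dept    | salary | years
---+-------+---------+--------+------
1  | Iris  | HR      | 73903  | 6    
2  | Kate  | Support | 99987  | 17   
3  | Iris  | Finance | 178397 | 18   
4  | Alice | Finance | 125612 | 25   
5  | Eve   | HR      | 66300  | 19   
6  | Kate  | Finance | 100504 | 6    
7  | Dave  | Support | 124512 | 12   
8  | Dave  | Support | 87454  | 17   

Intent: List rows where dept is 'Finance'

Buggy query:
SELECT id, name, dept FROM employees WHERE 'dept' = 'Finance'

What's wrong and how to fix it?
Bug: 'dept' in single quotes is a string literal, not the column; the comparison is literal-vs-literal and never true

Fix: Remove the quotes around the column name (or use double quotes for an identifier)

Corrected query:
SELECT id, name, dept FROM employees WHERE dept = 'Finance'

Result:
id | name  | dept   
---+-------+--------
3  | Iris  | Finance
4  | Alice | Finance
6  | Kate  | Finance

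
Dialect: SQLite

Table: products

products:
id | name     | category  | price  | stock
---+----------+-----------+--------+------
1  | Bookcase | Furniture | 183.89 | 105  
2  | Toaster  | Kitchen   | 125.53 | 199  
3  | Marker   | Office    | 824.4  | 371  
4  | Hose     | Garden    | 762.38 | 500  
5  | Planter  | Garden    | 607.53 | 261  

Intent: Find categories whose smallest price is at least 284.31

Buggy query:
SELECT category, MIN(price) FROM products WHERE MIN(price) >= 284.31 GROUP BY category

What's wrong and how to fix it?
Bug: Aggregates like MIN are computed per group after WHERE runs

Fix: Use HAVING for the per-group MIN condition

Corrected query:
SELECT category, MIN(price) FROM products GROUP BY category HAVING MIN(price) >= 284.31

Result:
category | MIN(price)
---------+-----------
Garden   | 607.53    
Office   | 824.4     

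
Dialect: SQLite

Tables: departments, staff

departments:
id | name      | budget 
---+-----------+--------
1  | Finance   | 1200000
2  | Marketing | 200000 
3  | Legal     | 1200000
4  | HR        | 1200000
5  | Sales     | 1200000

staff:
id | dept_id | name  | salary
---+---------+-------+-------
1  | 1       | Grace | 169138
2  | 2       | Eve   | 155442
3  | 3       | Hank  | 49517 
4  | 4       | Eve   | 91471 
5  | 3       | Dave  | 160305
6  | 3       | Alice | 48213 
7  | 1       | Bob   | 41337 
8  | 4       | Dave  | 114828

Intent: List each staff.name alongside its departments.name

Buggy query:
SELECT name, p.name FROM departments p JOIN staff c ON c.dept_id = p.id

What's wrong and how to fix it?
Bug: Both tables have a 'name' column; the unqualified reference is ambiguous

Fix: Prefix ambiguous columns with the table alias

Corrected query:
SELECT c.name, p.name FROM departments p JOIN staff c ON c.dept_id = p.id

Result:
name  | name     
------+----------
Grace | Finance  
Eve   | Marketing
Hank  | Legal    
Eve   | HR       
Dave  | Legal    
Alice | Legal    
Bob   | Finance  
Dave  | HR       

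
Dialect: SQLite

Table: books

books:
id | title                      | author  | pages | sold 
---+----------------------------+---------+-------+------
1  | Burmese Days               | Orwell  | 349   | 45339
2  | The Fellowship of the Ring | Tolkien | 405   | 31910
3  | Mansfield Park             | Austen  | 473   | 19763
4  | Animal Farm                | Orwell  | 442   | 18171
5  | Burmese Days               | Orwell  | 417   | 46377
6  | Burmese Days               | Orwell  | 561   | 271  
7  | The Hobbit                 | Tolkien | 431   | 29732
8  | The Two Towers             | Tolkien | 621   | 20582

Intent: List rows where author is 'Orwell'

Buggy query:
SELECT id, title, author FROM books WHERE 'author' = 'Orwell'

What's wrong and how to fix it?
Bug: 'author' in single quotes is a string literal, not the column; the comparison is literal-vs-literal and never true

Fix: Remove the quotes around the column name (or use double quotes for an identifier)

Corrected query:
SELECT id, title, author FROM books WHERE author = 'Orwell'

Result:
id | title        | author
---+--------------+-------
1  | Burmese Days | Orwell
4  | Animal Farm  | Orwell
5  | Burmese Days | Orwell
6  | Burmese Days | Orwell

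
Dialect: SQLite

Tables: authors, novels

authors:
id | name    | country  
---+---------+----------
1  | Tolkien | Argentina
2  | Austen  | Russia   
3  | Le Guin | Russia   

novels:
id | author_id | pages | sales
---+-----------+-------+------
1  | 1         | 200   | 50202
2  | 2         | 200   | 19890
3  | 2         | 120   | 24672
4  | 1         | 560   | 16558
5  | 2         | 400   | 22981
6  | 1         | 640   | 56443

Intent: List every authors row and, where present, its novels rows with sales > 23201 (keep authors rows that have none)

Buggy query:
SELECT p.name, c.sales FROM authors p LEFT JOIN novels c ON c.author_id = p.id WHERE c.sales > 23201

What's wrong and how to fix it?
Bug: A WHERE condition on the right-hand table after LEFT JOIN drops unmatched parents

Fix: Move the right-table condition into the ON clause so unmatched parents are kept

Corrected query:
SELECT p.name, c.sales FROM authors p LEFT JOIN novels c ON c.author_id = p.id AND c.sales > 23201

Result:
name    | sales
--------+------
Tolkien | 50202
Tolkien | 56443
Austen  | 24672
Le Guin | NULL 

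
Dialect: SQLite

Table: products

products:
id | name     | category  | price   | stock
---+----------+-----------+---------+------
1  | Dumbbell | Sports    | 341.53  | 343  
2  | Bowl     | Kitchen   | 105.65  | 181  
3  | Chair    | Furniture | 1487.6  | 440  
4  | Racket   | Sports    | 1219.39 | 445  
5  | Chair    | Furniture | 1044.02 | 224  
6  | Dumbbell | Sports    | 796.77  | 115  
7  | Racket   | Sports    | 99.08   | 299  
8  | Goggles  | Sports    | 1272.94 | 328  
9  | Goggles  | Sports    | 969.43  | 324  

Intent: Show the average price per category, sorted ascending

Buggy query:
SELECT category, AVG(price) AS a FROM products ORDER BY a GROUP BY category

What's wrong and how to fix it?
Bug: GROUP BY must precede ORDER BY

Fix: Move ORDER BY to the end, after GROUP BY

Corrected query:
SELECT category, AVG(price) AS a FROM products GROUP BY category ORDER BY a

Result:
category  | a      
----------+--------
Kitchen   | 105.65 
Sports    | 783.19 
Furniture | 1265.81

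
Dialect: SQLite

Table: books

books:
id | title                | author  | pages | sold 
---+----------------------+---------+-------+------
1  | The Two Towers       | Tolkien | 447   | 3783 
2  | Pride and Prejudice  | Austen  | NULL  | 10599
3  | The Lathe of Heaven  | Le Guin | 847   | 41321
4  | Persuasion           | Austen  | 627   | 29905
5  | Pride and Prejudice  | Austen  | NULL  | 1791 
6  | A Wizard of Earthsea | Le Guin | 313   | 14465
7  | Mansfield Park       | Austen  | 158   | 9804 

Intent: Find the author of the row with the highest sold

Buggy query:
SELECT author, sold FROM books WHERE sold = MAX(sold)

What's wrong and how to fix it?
Bug: WHERE is evaluated per row; an aggregate over the whole table isn't defined there

Fix: Use a subquery: WHERE sold = (SELECT MAX(sold) FROM books)

Corrected query:
SELECT author, sold FROM books WHERE sold = (SELECT MAX(sold) FROM books)

Result:
author  | sold 
--------+------
Le Guin | 41321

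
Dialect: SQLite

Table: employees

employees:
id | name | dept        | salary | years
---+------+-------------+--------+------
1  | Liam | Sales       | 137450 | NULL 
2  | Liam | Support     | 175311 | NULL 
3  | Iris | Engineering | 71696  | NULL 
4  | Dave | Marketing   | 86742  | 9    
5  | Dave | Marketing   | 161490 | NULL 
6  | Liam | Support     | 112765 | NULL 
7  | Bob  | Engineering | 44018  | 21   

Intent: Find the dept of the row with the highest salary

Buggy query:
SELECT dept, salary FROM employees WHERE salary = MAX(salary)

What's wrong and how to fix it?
Bug: MAX(salary) is an aggregate and cannot be used directly in WHERE

Fix: Wrap MAX in a scalar subquery so WHERE compares against a single value

Corrected query:
SELECT dept, salary FROM employees WHERE salary = (SELECT MAX(salary) FROM employees)

Result:
dept    | salary
--------+-------
Support | 175311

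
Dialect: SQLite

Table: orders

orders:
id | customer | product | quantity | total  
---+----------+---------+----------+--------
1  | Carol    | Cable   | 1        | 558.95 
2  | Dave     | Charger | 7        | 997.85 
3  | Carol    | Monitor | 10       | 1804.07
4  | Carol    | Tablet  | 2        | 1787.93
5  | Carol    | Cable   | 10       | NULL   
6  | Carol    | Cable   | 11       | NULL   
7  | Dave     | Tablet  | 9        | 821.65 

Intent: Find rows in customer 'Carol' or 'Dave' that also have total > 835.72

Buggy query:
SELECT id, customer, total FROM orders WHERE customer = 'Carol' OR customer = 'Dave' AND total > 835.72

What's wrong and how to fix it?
Bug: Without parentheses, AND is evaluated before OR, so the total filter only applies to the 'Dave' branch

Fix: Add parentheses around the OR so the AND applies to both alternatives

Corrected query:
SELECT id, customer, total FROM orders WHERE (customer = 'Carol' OR customer = 'Dave') AND total > 835.72

Result:
id | customer | total  
---+----------+--------
2  | Dave     | 997.85 
3  | Carol    | 1804.07
4  | Carol    | 1787.93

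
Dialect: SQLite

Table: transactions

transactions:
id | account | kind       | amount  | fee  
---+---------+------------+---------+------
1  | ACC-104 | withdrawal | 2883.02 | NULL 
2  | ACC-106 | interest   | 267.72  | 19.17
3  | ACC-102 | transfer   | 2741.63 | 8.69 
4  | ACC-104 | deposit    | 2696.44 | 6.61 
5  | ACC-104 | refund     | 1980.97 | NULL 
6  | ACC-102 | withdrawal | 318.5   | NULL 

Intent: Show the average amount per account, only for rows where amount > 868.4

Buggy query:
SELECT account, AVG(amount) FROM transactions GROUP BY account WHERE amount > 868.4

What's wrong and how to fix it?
Bug: Row-level WHERE must come before GROUP BY in the clause order

Fix: Move the WHERE clause before GROUP BY

Corrected query:
SELECT account, AVG(amount) FROM transactions WHERE amount > 868.4 GROUP BY account

Result:
account | AVG(amount)
--------+------------
ACC-102 | 2741.63    
ACC-104 | 2520.143333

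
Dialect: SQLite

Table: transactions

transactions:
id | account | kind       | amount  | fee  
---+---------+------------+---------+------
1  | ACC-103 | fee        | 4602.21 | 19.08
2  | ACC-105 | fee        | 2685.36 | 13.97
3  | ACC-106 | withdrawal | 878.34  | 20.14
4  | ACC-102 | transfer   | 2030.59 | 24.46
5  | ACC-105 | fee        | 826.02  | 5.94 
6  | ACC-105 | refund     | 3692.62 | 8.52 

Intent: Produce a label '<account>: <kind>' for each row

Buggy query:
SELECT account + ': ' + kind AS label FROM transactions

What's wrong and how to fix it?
Bug: SQLite uses || for string concatenation; + coerces text to numbers (yielding 0)

Fix: Use the || operator for string concatenation

Corrected query:
SELECT account || ': ' || kind AS label FROM transactions

Result:
label              
-------------------
ACC-103: fee       
ACC-105: fee       
ACC-106: withdrawal
ACC-102: transfer  
ACC-105: fee       
ACC-105: refund    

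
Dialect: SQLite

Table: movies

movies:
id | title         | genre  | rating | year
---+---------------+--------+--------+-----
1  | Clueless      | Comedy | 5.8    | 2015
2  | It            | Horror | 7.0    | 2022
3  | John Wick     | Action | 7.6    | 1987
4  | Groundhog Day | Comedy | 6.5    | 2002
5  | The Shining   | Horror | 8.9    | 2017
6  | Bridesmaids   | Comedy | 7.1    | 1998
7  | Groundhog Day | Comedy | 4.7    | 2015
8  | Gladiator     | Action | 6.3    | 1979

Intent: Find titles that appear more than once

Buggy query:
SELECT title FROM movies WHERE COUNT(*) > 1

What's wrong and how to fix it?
Bug: WHERE can't reference COUNT(*); aggregates are computed after WHERE

Fix: Group first, then use HAVING for the count condition

Corrected query:
SELECT title FROM movies GROUP BY title HAVING COUNT(*) > 1

Result:
title        
-------------
Groundhog Day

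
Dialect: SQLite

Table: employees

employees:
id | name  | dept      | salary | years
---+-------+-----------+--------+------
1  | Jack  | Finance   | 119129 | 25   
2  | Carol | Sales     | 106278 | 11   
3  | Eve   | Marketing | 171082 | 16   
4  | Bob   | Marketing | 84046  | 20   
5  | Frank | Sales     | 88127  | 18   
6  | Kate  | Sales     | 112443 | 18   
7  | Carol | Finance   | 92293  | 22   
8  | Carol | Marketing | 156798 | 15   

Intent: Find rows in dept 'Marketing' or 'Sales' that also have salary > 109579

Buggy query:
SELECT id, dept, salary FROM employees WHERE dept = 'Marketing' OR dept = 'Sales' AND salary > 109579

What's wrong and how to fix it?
Bug: Without parentheses, AND is evaluated before OR, so the salary filter only applies to the 'Sales' branch

Fix: Group the OR with parentheses (or use IN), then AND the threshold

Corrected query:
SELECT id, dept, salary FROM employees WHERE (dept = 'Marketing' OR dept = 'Sales') AND salary > 109579

Result:
id | dept      | salary
---+-----------+-------
3  | Marketing | 171082
6  | Sales     | 112443
8  | Marketing | 156798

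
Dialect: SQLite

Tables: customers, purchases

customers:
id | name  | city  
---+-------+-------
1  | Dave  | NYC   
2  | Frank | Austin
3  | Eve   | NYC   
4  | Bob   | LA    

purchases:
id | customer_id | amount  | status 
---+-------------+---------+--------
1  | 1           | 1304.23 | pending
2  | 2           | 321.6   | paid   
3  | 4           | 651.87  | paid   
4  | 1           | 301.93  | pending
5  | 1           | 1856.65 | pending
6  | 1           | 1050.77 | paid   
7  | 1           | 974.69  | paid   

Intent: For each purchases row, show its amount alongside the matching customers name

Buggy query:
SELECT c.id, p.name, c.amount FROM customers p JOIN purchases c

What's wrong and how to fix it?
Bug: JOIN with no ON clause produces a cartesian product; every purchases row pairs with every customers row

Fix: Add ON c.customer_id = p.id to the JOIN

Corrected query:
SELECT c.id, p.name, c.amount FROM customers p JOIN purchases c ON c.customer_id = p.id

Result:
id | name  | amount 
---+-------+--------
1  | Dave  | 1304.23
2  | Frank | 321.6  
3  | Bob   | 651.87 
4  | Dave  | 301.93 
5  | Dave  | 1856.65
6  | Dave  | 1050.77
7  | Dave  | 974.69 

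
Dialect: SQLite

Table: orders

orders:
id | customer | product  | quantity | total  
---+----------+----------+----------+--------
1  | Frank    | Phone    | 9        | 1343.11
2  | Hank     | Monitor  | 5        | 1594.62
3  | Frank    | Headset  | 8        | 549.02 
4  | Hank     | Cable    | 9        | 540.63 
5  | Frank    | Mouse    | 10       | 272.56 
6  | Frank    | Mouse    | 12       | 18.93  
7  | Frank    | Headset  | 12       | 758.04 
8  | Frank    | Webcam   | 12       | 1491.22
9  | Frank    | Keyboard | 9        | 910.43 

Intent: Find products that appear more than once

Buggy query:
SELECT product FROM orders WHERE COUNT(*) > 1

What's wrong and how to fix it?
Bug: WHERE can't reference COUNT(*); aggregates are computed after WHERE

Fix: GROUP BY product, then filter groups with HAVING COUNT(*) > 1

Corrected query:
SELECT product FROM orders GROUP BY product HAVING COUNT(*) > 1

Result:
product
-------
Headset
Mouse  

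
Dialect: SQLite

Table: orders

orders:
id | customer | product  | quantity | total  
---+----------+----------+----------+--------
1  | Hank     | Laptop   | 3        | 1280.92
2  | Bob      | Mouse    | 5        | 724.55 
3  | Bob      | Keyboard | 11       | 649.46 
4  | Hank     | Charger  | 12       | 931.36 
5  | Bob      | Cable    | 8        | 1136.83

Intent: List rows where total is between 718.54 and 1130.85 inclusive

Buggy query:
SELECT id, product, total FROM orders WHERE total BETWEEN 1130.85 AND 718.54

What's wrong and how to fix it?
Bug: BETWEEN expects the lower bound first; with 1130.85 AND 718.54 the range is empty

Fix: Write BETWEEN 718.54 AND 1130.85

Corrected query:
SELECT id, product, total FROM orders WHERE total BETWEEN 718.54 AND 1130.85

Result:
id | product | total 
---+---------+-------
2  | Mouse   | 724.55
4  | Charger | 931.36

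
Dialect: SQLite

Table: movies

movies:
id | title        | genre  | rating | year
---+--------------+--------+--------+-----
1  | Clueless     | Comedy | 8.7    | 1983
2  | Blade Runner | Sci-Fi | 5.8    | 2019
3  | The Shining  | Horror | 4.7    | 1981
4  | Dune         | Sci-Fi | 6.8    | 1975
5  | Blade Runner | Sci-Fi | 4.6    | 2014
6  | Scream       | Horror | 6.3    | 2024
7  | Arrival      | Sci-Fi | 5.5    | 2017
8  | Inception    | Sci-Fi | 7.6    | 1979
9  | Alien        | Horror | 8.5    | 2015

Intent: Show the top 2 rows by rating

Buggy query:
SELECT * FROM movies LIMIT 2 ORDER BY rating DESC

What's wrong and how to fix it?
Bug: LIMIT must come after ORDER BY

Fix: Sort with ORDER BY, then apply LIMIT

Corrected query:
SELECT * FROM movies ORDER BY rating DESC LIMIT 2

Result:
id | title    | genre  | rating | year
---+----------+--------+--------+-----
1  | Clueless | Comedy | 8.7    | 1983
9  | Alien    | Horror | 8.5    | 2015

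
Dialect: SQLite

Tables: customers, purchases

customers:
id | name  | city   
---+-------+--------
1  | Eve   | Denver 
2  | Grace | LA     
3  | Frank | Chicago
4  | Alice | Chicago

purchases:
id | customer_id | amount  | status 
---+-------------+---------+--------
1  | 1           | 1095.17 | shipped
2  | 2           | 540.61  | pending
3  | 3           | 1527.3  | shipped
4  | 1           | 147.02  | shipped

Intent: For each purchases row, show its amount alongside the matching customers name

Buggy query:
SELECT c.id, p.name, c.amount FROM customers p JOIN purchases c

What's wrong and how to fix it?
Bug: Missing join condition: each purchases row is matched to all customers rows instead of just its own

Fix: Add ON c.customer_id = p.id to the JOIN

Corrected query:
SELECT c.id, p.name, c.amount FROM customers p JOIN purchases c ON c.customer_id = p.id

Result:
id | name  | amount 
---+-------+--------
1  | Eve   | 1095.17
2  | Grace | 540.61 
3  | Frank | 1527.3 
4  | Eve   | 147.02 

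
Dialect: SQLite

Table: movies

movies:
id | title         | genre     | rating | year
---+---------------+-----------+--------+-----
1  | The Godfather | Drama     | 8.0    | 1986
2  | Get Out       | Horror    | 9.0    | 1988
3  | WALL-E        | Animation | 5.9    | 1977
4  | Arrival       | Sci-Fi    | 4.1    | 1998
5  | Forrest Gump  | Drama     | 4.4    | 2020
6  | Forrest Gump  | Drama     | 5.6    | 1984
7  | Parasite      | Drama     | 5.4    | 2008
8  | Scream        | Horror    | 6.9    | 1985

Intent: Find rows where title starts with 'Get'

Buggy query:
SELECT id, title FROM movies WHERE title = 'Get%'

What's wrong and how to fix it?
Bug: Wildcards only work with LIKE; '=' treats '%' as a literal character

Fix: Replace '=' with LIKE so 'Get%' is treated as a pattern

Corrected query:
SELECT id, title FROM movies WHERE title LIKE 'Get%'

Result:
id | title  
---+--------
2  | Get Out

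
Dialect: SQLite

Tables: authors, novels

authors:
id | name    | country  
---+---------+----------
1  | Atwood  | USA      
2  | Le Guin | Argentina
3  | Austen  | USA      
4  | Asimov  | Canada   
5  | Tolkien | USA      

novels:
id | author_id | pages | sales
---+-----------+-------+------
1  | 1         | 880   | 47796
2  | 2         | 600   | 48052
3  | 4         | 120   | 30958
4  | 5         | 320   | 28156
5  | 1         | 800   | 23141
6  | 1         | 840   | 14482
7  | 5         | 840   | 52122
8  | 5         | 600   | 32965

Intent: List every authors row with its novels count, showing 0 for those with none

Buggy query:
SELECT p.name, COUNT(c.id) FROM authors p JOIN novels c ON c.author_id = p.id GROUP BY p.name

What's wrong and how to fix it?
Bug: INNER JOIN drops authors rows that have no matching novels rows

Fix: Use LEFT JOIN so parents without children still appear (COUNT(c.id) gives 0)

Corrected query:
SELECT p.name, COUNT(c.id) FROM authors p LEFT JOIN novels c ON c.author_id = p.id GROUP BY p.name

Result:
name    | COUNT(c.id)
--------+------------
Asimov  | 1          
Atwood  | 3          
Austen  | 0          
Le Guin | 1          
Tolkien | 3          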